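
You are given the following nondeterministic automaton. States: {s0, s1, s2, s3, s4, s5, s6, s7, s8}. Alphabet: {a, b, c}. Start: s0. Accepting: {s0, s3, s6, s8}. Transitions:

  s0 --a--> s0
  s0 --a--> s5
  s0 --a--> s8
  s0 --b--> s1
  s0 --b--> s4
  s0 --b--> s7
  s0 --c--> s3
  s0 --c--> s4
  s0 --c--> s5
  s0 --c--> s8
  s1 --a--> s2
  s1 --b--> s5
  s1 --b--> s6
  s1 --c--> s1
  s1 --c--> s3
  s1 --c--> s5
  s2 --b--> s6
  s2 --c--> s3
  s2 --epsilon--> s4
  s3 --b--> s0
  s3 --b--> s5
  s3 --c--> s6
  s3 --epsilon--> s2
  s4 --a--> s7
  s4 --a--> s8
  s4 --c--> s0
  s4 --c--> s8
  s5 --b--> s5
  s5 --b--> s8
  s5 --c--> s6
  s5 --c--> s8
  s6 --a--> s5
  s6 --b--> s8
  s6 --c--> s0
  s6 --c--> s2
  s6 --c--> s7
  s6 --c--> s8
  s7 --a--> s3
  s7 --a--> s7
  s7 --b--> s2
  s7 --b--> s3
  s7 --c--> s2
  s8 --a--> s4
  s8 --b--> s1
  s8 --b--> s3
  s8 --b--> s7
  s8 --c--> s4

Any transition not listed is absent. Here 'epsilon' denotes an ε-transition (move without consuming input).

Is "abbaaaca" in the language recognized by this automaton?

Yes

Start in {s0}.
Read 'a': s0→{s0, s5, s8}; now {s0, s5, s8}.
Read 'b': s0→{s1, s4, s7}, s5→{s5, s8}, s8→{s1, s3, s7}; union {s1, s3, s4, s5, s7, s8}; ε-closure = {s1, s2, s3, s4, s5, s7, s8}.
Read 'b': s1→{s5, s6}, s2→{s6}, s3→{s0, s5}, s4→∅, s5→{s5, s8}, s7→{s2, s3}, s8→{s1, s3, s7}; union {s0, s1, s2, s3, s5, s6, s7, s8}; ε-closure = {s0, s1, s2, s3, s4, s5, s6, s7, s8}.
Read 'a': s0→{s0, s5, s8}, s1→{s2}, s2→∅, s3→∅, s4→{s7, s8}, s5→∅, s6→{s5}, s7→{s3, s7}, s8→{s4}; now {s0, s2, s3, s4, s5, s7, s8}.
Read 'a': s0→{s0, s5, s8}, s2→∅, s3→∅, s4→{s7, s8}, s5→∅, s7→{s3, s7}, s8→{s4}; union {s0, s3, s4, s5, s7, s8}; ε-closure = {s0, s2, s3, s4, s5, s7, s8}.
Read 'a': s0→{s0, s5, s8}, s2→∅, s3→∅, s4→{s7, s8}, s5→∅, s7→{s3, s7}, s8→{s4}; union {s0, s3, s4, s5, s7, s8}; ε-closure = {s0, s2, s3, s4, s5, s7, s8}.
Read 'c': s0→{s3, s4, s5, s8}, s2→{s3}, s3→{s6}, s4→{s0, s8}, s5→{s6, s8}, s7→{s2}, s8→{s4}; now {s0, s2, s3, s4, s5, s6, s8}.
Read 'a': s0→{s0, s5, s8}, s2→∅, s3→∅, s4→{s7, s8}, s5→∅, s6→{s5}, s8→{s4}; now {s0, s4, s5, s7, s8}.
The final set {s0, s4, s5, s7, s8} contains the accepting states s0, s8.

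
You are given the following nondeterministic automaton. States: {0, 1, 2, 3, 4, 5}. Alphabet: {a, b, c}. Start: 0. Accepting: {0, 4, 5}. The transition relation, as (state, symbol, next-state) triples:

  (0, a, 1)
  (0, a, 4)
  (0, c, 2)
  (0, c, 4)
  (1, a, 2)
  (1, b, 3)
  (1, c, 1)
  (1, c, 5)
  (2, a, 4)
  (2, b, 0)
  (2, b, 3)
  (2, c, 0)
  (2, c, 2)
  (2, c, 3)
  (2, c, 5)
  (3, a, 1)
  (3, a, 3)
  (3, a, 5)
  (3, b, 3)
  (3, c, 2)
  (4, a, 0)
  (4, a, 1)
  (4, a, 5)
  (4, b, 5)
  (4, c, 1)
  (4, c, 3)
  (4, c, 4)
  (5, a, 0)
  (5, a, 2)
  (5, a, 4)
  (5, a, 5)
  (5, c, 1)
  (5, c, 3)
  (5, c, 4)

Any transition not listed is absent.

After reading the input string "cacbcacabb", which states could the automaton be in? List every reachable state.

Start in {0}.
Read 'c': {0} → {2, 4}.
Read 'a': {2, 4} → {0, 1, 4, 5}.
Read 'c': {0, 1, 4, 5} → {1, 2, 3, 4, 5}.
Read 'b': {1, 2, 3, 4, 5} → {0, 3, 5}.
Read 'c': {0, 3, 5} → {1, 2, 3, 4}.
Read 'a': {1, 2, 3, 4} → {0, 1, 2, 3, 4, 5}.
Read 'c': {0, 1, 2, 3, 4, 5} → {0, 1, 2, 3, 4, 5}.
Read 'a': {0, 1, 2, 3, 4, 5} → {0, 1, 2, 3, 4, 5}.
Read 'b': {0, 1, 2, 3, 4, 5} → {0, 3, 5}.
Read 'b': {0, 3, 5} → {3}.

{3}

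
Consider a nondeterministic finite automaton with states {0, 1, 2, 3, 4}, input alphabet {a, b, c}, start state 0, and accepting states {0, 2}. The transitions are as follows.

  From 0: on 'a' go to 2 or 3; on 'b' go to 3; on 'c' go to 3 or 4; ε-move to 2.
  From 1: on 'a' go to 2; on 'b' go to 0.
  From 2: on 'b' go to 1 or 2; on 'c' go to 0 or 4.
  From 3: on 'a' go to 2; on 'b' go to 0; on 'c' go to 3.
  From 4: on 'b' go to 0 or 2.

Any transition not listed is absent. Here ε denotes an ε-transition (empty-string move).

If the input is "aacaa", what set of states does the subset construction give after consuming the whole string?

{2}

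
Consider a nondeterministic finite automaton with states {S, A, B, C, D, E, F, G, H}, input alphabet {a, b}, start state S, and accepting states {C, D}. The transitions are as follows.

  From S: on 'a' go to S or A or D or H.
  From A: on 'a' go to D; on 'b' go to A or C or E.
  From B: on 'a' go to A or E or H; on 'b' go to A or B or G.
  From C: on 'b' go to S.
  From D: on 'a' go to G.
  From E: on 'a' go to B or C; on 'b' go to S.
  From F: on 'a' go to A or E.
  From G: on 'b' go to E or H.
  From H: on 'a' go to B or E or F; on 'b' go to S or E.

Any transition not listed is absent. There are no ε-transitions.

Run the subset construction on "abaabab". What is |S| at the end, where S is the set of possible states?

6

Start in {S}.
Read 'a': {S} → {S, A, D, H}.
Read 'b': {S, A, D, H} → {S, A, C, E}.
Read 'a': {S, A, C, E} → {S, A, B, C, D, H}.
Read 'a': {S, A, B, C, D, H} → {S, A, B, D, E, F, G, H}.
Read 'b': {S, A, B, D, E, F, G, H} → {S, A, B, C, E, G, H}.
Read 'a': {S, A, B, C, E, G, H} → {S, A, B, C, D, E, F, H}.
Read 'b': {S, A, B, C, D, E, F, H} → {S, A, B, C, E, G}.
That set has 6 states.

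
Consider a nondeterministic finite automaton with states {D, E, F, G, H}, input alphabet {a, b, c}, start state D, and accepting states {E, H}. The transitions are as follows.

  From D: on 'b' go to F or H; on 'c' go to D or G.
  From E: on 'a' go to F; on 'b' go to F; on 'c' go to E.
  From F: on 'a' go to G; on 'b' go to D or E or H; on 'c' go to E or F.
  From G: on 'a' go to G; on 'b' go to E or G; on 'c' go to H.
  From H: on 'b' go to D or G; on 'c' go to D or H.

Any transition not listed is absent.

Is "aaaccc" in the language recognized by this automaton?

No

Start in {D}.
Read 'a': D→∅; now ∅.
The set is empty and remains empty for the remaining 5 symbols.
The final set ∅ contains no accepting state.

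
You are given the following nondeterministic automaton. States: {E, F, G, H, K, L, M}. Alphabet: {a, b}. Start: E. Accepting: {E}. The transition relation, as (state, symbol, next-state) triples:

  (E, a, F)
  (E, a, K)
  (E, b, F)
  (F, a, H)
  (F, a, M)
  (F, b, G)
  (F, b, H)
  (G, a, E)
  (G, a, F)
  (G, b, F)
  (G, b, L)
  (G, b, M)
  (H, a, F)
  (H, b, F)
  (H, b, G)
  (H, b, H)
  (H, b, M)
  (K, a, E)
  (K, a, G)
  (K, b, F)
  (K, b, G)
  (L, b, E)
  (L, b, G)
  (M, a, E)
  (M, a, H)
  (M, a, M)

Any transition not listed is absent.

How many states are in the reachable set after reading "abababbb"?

Start in {E}.
Read 'a': E→{F, K}; now {F, K}.
Read 'b': F→{G, H}, K→{F, G}; now {F, G, H}.
Read 'a': F→{H, M}, G→{E, F}, H→{F}; now {E, F, H, M}.
Read 'b': E→{F}, F→{G, H}, H→{F, G, H, M}, M→∅; now {F, G, H, M}.
Read 'a': F→{H, M}, G→{E, F}, H→{F}, M→{E, H, M}; now {E, F, H, M}.
Read 'b': E→{F}, F→{G, H}, H→{F, G, H, M}, M→∅; now {F, G, H, M}.
Read 'b': F→{G, H}, G→{F, L, M}, H→{F, G, H, M}, M→∅; now {F, G, H, L, M}.
Read 'b': F→{G, H}, G→{F, L, M}, H→{F, G, H, M}, L→{E, G}, M→∅; now {E, F, G, H, L, M}.
That set has 6 states.

6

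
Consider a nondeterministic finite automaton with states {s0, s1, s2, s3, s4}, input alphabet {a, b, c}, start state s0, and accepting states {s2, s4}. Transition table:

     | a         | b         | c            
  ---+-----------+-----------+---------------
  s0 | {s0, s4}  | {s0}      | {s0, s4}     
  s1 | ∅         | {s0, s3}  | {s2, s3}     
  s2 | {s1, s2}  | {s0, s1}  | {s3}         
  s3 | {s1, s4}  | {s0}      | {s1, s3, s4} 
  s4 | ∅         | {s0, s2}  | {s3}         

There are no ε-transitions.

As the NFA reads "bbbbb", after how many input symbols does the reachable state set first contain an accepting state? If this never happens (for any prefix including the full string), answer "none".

Start in {s0}.
Read 'b': s0→{s0}; now {s0}.
Read 'b': s0→{s0}; now {s0}.
Read 'b': s0→{s0}; now {s0}.
Read 'b': s0→{s0}; now {s0}.
Read 'b': s0→{s0}; now {s0}.
No reachable set along the way intersects F.

none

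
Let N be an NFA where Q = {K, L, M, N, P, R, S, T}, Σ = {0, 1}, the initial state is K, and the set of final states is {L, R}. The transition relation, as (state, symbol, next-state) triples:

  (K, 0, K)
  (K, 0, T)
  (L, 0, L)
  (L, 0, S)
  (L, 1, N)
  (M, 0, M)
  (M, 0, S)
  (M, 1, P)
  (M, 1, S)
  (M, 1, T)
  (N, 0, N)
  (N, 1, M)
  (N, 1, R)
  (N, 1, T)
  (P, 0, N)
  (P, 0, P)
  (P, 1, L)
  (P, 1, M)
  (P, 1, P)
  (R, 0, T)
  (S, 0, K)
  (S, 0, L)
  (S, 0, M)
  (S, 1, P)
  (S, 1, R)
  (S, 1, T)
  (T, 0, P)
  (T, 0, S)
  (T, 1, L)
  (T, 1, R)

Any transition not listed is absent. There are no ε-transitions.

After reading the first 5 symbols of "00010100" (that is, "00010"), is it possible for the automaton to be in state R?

No

Start in {K}.
Read '0': {K} → {K, T}.
Read '0': {K, T} → {K, P, S, T}.
Read '0': {K, P, S, T} → {K, L, M, N, P, S, T}.
Read '1': {K, L, M, N, P, S, T} → {L, M, N, P, R, S, T}.
Read '0': {L, M, N, P, R, S, T} → {K, L, M, N, P, S, T}.
State R is not in {K, L, M, N, P, S, T}.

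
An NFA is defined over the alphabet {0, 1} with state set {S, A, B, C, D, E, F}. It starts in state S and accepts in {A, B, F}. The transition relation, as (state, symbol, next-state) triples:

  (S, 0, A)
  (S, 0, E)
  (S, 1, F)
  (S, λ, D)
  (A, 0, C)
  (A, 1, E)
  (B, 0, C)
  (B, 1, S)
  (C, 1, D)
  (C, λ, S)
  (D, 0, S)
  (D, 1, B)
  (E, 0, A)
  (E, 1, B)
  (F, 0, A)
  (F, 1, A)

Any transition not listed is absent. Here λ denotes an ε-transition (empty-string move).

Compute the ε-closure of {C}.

{S, C, D}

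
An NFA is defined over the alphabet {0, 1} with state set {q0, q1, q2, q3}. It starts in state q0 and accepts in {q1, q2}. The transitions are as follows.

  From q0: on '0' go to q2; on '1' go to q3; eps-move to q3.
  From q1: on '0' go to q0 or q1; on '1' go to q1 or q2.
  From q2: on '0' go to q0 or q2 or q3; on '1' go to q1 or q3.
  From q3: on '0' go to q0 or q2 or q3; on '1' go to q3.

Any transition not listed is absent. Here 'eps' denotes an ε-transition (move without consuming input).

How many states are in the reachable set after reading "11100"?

Start: ε-closure({q0}) = {q0, q3}.
Read '1': q0→{q3}, q3→{q3}; now {q3}.
Read '1': q3→{q3}; now {q3}.
Read '1': q3→{q3}; now {q3}.
Read '0': q3→{q0, q2, q3}; now {q0, q2, q3}.
Read '0': q0→{q2}, q2→{q0, q2, q3}, q3→{q0, q2, q3}; now {q0, q2, q3}.
That set has 3 states.

3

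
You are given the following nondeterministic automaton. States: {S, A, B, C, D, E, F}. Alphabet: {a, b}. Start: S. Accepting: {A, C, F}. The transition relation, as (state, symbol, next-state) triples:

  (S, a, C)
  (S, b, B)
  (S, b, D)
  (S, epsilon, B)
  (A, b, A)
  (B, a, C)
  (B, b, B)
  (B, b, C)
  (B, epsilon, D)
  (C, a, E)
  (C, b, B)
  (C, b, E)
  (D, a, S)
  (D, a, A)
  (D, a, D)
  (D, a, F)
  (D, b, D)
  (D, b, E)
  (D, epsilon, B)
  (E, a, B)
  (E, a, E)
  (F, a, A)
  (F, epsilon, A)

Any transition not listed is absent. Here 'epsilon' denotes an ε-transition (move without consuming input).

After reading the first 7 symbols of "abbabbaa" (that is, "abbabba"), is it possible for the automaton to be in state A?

Start: ε-closure({S}) = {S, B, D}.
Read 'a': {S, B, D} → {S, A, B, C, D, F}.
Read 'b': {S, A, B, C, D, F} → {A, B, C, D, E}.
Read 'b': {A, B, C, D, E} → {A, B, C, D, E}.
Read 'a': {A, B, C, D, E} → {S, A, B, C, D, E, F}.
Read 'b': {S, A, B, C, D, E, F} → {A, B, C, D, E}.
Read 'b': {A, B, C, D, E} → {A, B, C, D, E}.
Read 'a': {A, B, C, D, E} → {S, A, B, C, D, E, F}.
State A is in {S, A, B, C, D, E, F}.

Yes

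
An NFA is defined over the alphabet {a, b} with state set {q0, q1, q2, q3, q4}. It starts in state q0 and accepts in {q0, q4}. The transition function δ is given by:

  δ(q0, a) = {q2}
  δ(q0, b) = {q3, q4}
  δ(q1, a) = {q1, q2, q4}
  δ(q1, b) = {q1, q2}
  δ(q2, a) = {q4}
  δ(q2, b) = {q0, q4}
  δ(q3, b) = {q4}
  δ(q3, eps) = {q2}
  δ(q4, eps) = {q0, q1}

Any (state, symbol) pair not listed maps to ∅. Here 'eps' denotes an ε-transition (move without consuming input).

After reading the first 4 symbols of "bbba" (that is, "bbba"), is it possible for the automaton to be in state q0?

Start in {q0}.
Read 'b': q0→{q3, q4}; union {q3, q4}; ε-closure = {q0, q1, q2, q3, q4}.
Read 'b': q0→{q3, q4}, q1→{q1, q2}, q2→{q0, q4}, q3→{q4}, q4→∅; now {q0, q1, q2, q3, q4}.
Read 'b': q0→{q3, q4}, q1→{q1, q2}, q2→{q0, q4}, q3→{q4}, q4→∅; now {q0, q1, q2, q3, q4}.
Read 'a': q0→{q2}, q1→{q1, q2, q4}, q2→{q4}, q3→∅, q4→∅; union {q1, q2, q4}; ε-closure = {q0, q1, q2, q4}.
State q0 is in {q0, q1, q2, q4}.

Yes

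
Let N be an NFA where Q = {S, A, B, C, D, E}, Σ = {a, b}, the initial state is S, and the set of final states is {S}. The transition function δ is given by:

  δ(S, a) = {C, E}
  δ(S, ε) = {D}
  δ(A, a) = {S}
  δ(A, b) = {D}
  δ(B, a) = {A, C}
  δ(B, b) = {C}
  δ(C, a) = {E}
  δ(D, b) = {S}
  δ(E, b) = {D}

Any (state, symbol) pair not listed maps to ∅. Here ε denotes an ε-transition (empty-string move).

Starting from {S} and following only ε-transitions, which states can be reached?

Begin with {S}.
ε-move S → D; add D.

{S, D}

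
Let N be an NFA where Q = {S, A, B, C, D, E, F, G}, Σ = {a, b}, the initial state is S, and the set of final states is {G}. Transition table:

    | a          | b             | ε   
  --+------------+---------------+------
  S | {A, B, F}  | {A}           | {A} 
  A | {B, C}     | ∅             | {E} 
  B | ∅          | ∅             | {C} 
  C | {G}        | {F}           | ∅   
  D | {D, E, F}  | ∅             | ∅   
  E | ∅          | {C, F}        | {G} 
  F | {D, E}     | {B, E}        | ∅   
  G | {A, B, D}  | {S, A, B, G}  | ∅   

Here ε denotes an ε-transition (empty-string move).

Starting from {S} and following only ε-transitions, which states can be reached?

{S, A, E, G}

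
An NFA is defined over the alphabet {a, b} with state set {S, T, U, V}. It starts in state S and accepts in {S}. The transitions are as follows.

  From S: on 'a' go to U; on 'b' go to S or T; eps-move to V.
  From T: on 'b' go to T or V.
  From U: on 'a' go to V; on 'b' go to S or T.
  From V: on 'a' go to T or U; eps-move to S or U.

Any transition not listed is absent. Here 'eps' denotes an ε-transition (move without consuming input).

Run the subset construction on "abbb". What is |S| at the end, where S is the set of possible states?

4

Start: ε-closure({S}) = {S, U, V}.
Read 'a': {S, U, V} → {S, T, U, V}.
Read 'b': {S, T, U, V} → {S, T, U, V}.
Read 'b': {S, T, U, V} → {S, T, U, V}.
Read 'b': {S, T, U, V} → {S, T, U, V}.
That set has 4 states.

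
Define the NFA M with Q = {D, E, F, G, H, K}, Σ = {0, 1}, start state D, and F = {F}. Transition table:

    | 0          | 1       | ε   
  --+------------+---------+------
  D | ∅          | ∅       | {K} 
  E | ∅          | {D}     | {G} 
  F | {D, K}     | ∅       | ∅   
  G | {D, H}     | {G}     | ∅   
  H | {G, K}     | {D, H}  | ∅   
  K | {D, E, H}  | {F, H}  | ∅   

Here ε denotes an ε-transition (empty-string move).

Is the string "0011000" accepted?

No

Start: ε-closure({D}) = {D, K}.
Read '0': {D, K} → {D, E, G, H, K}.
Read '0': {D, E, G, H, K} → {D, E, G, H, K}.
Read '1': {D, E, G, H, K} → {D, F, G, H, K}.
Read '1': {D, F, G, H, K} → {D, F, G, H, K}.
Read '0': {D, F, G, H, K} → {D, E, G, H, K}.
Read '0': {D, E, G, H, K} → {D, E, G, H, K}.
Read '0': {D, E, G, H, K} → {D, E, G, H, K}.
The final set {D, E, G, H, K} contains no accepting state.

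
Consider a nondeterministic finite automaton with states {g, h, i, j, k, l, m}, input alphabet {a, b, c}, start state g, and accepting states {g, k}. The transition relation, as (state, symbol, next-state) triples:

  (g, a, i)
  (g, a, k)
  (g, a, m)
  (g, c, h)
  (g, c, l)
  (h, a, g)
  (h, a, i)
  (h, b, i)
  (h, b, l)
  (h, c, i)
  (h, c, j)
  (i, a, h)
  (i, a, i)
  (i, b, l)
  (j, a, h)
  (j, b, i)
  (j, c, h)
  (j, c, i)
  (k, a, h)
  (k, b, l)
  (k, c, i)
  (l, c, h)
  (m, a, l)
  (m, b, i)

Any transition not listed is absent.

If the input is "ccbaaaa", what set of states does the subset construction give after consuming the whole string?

Start in {g}.
Read 'c': {g} → {h, l}.
Read 'c': {h, l} → {h, i, j}.
Read 'b': {h, i, j} → {i, l}.
Read 'a': {i, l} → {h, i}.
Read 'a': {h, i} → {g, h, i}.
Read 'a': {g, h, i} → {g, h, i, k, m}.
Read 'a': {g, h, i, k, m} → {g, h, i, k, l, m}.

{g, h, i, k, l, m}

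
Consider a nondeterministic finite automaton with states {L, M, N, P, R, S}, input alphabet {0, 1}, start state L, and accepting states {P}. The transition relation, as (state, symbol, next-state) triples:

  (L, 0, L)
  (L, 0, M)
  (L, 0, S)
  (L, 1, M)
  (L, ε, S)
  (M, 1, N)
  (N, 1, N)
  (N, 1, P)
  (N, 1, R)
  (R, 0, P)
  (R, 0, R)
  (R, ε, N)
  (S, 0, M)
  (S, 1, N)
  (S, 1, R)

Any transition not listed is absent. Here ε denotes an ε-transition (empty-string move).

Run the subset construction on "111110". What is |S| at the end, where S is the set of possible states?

3

Start: ε-closure({L}) = {L, S}.
Read '1': {L, S} → {M, N, R}.
Read '1': {M, N, R} → {N, P, R}.
Read '1': {N, P, R} → {N, P, R}.
Read '1': {N, P, R} → {N, P, R}.
Read '1': {N, P, R} → {N, P, R}.
Read '0': {N, P, R} → {N, P, R}.
That set has 3 states.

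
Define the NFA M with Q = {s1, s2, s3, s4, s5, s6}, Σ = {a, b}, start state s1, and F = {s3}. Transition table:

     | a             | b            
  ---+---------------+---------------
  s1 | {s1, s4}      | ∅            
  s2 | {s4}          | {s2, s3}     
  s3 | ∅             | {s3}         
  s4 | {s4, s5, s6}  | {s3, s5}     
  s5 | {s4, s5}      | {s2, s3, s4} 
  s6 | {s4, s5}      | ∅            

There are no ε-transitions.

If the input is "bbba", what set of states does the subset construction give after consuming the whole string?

Start in {s1}.
Read 'b': {s1} → ∅.
The set is empty and remains empty for the remaining 3 symbols.

∅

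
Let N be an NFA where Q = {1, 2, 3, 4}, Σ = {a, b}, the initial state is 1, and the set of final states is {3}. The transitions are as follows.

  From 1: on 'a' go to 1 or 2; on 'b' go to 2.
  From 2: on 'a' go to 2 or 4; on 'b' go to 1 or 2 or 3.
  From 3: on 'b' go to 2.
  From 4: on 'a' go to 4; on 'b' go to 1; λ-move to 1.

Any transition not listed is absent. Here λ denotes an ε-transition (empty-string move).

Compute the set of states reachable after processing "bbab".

Start in {1}.
Read 'b': 1→{2}; now {2}.
Read 'b': 2→{1, 2, 3}; now {1, 2, 3}.
Read 'a': 1→{1, 2}, 2→{2, 4}, 3→∅; now {1, 2, 4}.
Read 'b': 1→{2}, 2→{1, 2, 3}, 4→{1}; now {1, 2, 3}.

{1, 2, 3}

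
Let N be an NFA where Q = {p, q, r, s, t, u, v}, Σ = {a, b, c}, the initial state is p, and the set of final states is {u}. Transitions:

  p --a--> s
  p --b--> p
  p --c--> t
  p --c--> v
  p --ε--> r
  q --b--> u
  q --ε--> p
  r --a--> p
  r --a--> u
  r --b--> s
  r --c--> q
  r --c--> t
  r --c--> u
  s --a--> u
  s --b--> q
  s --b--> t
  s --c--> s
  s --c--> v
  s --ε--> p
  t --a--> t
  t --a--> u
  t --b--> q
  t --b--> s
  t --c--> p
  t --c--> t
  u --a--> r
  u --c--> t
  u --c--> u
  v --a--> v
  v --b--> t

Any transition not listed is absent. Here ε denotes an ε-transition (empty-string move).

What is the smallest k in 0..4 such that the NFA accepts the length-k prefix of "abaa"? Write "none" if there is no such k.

Start: ε-closure({p}) = {p, r}.
Read 'a': {p, r} → {p, r, s, u}.
None of the earlier sets intersect F, but {p, r, s, u} does.

1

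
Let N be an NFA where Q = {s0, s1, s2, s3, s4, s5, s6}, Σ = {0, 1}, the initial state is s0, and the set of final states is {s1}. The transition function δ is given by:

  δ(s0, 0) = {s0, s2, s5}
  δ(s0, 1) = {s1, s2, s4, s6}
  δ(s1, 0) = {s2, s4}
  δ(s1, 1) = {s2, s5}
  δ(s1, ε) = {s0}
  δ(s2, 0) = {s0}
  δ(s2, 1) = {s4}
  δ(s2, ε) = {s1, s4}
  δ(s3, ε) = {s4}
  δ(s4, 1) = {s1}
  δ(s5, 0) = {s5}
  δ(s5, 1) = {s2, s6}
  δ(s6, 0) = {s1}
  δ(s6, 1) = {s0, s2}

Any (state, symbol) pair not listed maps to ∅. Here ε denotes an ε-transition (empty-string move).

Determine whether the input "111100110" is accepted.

Start in {s0}.
Read '1': s0→{s1, s2, s4, s6}; union {s1, s2, s4, s6}; ε-closure = {s0, s1, s2, s4, s6}.
Read '1': s0→{s1, s2, s4, s6}, s1→{s2, s5}, s2→{s4}, s4→{s1}, s6→{s0, s2}; now {s0, s1, s2, s4, s5, s6}.
Read '1': s0→{s1, s2, s4, s6}, s1→{s2, s5}, s2→{s4}, s4→{s1}, s5→{s2, s6}, s6→{s0, s2}; now {s0, s1, s2, s4, s5, s6}.
Read '1': s0→{s1, s2, s4, s6}, s1→{s2, s5}, s2→{s4}, s4→{s1}, s5→{s2, s6}, s6→{s0, s2}; now {s0, s1, s2, s4, s5, s6}.
Read '0': s0→{s0, s2, s5}, s1→{s2, s4}, s2→{s0}, s4→∅, s5→{s5}, s6→{s1}; now {s0, s1, s2, s4, s5}.
Read '0': s0→{s0, s2, s5}, s1→{s2, s4}, s2→{s0}, s4→∅, s5→{s5}; union {s0, s2, s4, s5}; ε-closure = {s0, s1, s2, s4, s5}.
Read '1': s0→{s1, s2, s4, s6}, s1→{s2, s5}, s2→{s4}, s4→{s1}, s5→{s2, s6}; union {s1, s2, s4, s5, s6}; ε-closure = {s0, s1, s2, s4, s5, s6}.
Read '1': s0→{s1, s2, s4, s6}, s1→{s2, s5}, s2→{s4}, s4→{s1}, s5→{s2, s6}, s6→{s0, s2}; now {s0, s1, s2, s4, s5, s6}.
Read '0': s0→{s0, s2, s5}, s1→{s2, s4}, s2→{s0}, s4→∅, s5→{s5}, s6→{s1}; now {s0, s1, s2, s4, s5}.
The final set {s0, s1, s2, s4, s5} contains the accepting state s1.

Yes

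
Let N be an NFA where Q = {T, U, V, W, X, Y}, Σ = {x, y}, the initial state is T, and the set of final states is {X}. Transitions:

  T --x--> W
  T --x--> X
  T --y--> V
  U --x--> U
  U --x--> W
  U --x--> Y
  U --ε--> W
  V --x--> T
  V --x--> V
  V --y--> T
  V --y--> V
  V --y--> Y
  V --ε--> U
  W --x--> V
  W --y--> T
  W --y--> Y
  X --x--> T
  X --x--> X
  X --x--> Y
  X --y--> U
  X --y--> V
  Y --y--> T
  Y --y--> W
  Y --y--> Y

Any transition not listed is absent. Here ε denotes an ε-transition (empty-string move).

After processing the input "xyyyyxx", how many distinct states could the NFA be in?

6

Start in {T}.
Read 'x': T→{W, X}; now {W, X}.
Read 'y': W→{T, Y}, X→{U, V}; union {T, U, V, Y}; ε-closure = {T, U, V, W, Y}.
Read 'y': T→{V}, U→∅, V→{T, V, Y}, W→{T, Y}, Y→{T, W, Y}; union {T, V, W, Y}; ε-closure = {T, U, V, W, Y}.
Read 'y': T→{V}, U→∅, V→{T, V, Y}, W→{T, Y}, Y→{T, W, Y}; union {T, V, W, Y}; ε-closure = {T, U, V, W, Y}.
Read 'y': T→{V}, U→∅, V→{T, V, Y}, W→{T, Y}, Y→{T, W, Y}; union {T, V, W, Y}; ε-closure = {T, U, V, W, Y}.
Read 'x': T→{W, X}, U→{U, W, Y}, V→{T, V}, W→{V}, Y→∅; now {T, U, V, W, X, Y}.
Read 'x': T→{W, X}, U→{U, W, Y}, V→{T, V}, W→{V}, X→{T, X, Y}, Y→∅; now {T, U, V, W, X, Y}.
That set has 6 states.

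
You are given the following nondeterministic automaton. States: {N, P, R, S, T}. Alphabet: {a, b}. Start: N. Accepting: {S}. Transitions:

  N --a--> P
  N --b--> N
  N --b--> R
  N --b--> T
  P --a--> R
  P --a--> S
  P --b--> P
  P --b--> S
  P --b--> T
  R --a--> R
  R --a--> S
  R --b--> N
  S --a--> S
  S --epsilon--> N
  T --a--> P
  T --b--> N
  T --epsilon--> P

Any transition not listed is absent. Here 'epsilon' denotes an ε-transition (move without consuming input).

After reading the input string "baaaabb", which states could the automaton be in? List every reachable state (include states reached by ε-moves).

Start in {N}.
Read 'b': N→{N, R, T}; union {N, R, T}; ε-closure = {N, P, R, T}.
Read 'a': N→{P}, P→{R, S}, R→{R, S}, T→{P}; union {P, R, S}; ε-closure = {N, P, R, S}.
Read 'a': N→{P}, P→{R, S}, R→{R, S}, S→{S}; union {P, R, S}; ε-closure = {N, P, R, S}.
Read 'a': N→{P}, P→{R, S}, R→{R, S}, S→{S}; union {P, R, S}; ε-closure = {N, P, R, S}.
Read 'a': N→{P}, P→{R, S}, R→{R, S}, S→{S}; union {P, R, S}; ε-closure = {N, P, R, S}.
Read 'b': N→{N, R, T}, P→{P, S, T}, R→{N}, S→∅; now {N, P, R, S, T}.
Read 'b': N→{N, R, T}, P→{P, S, T}, R→{N}, S→∅, T→{N}; now {N, P, R, S, T}.

{N, P, R, S, T}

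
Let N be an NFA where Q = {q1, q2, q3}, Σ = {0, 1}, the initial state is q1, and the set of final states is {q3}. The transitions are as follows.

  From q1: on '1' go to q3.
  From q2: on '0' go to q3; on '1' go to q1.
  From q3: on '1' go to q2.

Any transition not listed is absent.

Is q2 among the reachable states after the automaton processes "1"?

No

Start in {q1}.
Read '1': q1→{q3}; now {q3}.
State q2 is not in {q3}.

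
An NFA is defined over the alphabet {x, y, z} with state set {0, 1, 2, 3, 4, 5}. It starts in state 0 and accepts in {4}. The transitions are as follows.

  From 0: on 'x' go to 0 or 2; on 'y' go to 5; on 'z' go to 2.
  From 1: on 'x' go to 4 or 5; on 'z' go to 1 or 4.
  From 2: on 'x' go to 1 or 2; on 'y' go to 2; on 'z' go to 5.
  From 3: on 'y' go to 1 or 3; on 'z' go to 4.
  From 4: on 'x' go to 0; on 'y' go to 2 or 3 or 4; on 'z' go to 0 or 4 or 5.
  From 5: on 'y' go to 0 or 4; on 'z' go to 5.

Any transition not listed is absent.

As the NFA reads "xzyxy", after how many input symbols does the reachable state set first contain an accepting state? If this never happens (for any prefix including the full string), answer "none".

3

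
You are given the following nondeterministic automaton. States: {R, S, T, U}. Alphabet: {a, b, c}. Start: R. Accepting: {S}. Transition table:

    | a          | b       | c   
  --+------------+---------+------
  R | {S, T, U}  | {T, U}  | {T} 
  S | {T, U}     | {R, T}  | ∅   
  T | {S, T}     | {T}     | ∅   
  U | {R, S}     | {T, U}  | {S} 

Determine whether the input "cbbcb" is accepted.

Start in {R}.
Read 'c': {R} → {T}.
Read 'b': {T} → {T}.
Read 'b': {T} → {T}.
Read 'c': {T} → ∅.
The set is empty and remains empty for the remaining 1 symbol.
The final set ∅ contains no accepting state.

No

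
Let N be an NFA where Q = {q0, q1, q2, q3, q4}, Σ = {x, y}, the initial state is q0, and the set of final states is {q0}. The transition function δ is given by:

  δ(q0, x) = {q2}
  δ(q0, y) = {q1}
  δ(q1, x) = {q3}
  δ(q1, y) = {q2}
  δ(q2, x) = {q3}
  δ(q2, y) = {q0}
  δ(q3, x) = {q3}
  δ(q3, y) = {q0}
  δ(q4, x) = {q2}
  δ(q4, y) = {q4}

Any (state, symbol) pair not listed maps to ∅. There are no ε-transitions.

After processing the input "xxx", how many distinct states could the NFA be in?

Start in {q0}.
Read 'x': {q0} → {q2}.
Read 'x': {q2} → {q3}.
Read 'x': {q3} → {q3}.
That set has 1 state.

1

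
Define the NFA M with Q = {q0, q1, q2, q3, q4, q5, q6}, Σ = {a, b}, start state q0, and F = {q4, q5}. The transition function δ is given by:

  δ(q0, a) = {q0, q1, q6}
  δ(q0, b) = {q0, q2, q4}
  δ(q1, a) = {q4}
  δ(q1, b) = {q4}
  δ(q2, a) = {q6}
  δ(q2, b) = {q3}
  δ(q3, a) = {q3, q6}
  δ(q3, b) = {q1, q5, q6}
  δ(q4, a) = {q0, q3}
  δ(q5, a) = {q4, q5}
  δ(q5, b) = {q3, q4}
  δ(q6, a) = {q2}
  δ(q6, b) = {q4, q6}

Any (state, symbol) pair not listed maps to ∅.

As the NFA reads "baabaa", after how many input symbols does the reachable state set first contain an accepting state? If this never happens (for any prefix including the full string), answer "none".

Start in {q0}.
Read 'b': {q0} → {q0, q2, q4}.
None of the earlier sets intersect F, but {q0, q2, q4} does.

1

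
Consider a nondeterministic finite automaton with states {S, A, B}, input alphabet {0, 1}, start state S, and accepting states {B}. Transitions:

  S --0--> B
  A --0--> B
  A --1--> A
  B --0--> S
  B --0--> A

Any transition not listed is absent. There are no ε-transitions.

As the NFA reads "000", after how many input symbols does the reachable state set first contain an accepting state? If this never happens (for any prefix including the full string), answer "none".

1

Start in {S}.
Read '0': {S} → {B}.
None of the earlier sets intersect F, but {B} does.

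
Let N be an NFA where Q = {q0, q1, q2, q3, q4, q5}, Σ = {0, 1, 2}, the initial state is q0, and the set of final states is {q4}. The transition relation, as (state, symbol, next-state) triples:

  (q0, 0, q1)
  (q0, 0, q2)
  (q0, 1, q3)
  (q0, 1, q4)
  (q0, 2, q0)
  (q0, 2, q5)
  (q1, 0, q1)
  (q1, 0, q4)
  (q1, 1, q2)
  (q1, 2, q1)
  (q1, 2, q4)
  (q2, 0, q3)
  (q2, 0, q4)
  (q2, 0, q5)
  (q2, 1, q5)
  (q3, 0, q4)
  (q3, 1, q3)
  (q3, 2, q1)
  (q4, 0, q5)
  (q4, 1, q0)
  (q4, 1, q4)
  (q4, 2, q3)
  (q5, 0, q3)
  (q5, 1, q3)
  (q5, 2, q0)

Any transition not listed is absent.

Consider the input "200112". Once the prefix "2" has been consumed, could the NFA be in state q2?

No

Start in {q0}.
Read '2': q0→{q0, q5}; now {q0, q5}.
State q2 is not in {q0, q5}.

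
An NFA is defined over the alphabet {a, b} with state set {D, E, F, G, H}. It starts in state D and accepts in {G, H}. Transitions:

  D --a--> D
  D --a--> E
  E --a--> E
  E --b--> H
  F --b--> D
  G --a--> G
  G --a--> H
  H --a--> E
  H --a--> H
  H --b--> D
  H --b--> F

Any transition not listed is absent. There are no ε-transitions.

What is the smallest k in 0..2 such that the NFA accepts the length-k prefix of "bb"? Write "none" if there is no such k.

none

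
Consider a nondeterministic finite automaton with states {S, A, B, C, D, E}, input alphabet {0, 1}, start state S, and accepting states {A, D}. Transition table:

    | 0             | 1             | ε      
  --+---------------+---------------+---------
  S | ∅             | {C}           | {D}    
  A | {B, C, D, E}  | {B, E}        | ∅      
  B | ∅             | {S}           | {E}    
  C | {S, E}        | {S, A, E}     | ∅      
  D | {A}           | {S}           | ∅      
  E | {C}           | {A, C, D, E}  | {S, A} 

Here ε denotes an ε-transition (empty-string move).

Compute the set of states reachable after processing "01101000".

Start: ε-closure({S}) = {S, D}.
Read '0': S→∅, D→{A}; now {A}.
Read '1': A→{B, E}; union {B, E}; ε-closure = {S, A, B, D, E}.
Read '1': S→{C}, A→{B, E}, B→{S}, D→{S}, E→{A, C, D, E}; now {S, A, B, C, D, E}.
Read '0': S→∅, A→{B, C, D, E}, B→∅, C→{S, E}, D→{A}, E→{C}; now {S, A, B, C, D, E}.
Read '1': S→{C}, A→{B, E}, B→{S}, C→{S, A, E}, D→{S}, E→{A, C, D, E}; now {S, A, B, C, D, E}.
Read '0': S→∅, A→{B, C, D, E}, B→∅, C→{S, E}, D→{A}, E→{C}; now {S, A, B, C, D, E}.
Read '0': S→∅, A→{B, C, D, E}, B→∅, C→{S, E}, D→{A}, E→{C}; now {S, A, B, C, D, E}.
Read '0': S→∅, A→{B, C, D, E}, B→∅, C→{S, E}, D→{A}, E→{C}; now {S, A, B, C, D, E}.

{S, A, B, C, D, E}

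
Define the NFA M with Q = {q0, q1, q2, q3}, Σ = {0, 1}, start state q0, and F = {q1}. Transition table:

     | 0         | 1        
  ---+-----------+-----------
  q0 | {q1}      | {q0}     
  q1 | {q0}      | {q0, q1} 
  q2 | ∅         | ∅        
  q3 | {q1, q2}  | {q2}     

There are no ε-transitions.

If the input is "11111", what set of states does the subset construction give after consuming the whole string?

Start in {q0}.
Read '1': q0→{q0}; now {q0}.
Read '1': q0→{q0}; now {q0}.
Read '1': q0→{q0}; now {q0}.
Read '1': q0→{q0}; now {q0}.
Read '1': q0→{q0}; now {q0}.

{q0}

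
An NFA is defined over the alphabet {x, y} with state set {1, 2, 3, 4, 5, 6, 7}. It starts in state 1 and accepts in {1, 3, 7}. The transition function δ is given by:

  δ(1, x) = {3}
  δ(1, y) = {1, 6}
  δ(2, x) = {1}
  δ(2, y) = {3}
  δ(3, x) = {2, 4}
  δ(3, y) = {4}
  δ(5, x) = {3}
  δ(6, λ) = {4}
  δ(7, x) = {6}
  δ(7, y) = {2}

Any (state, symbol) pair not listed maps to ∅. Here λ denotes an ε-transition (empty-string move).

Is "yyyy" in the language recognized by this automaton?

Yes

Start in {1}.
Read 'y': {1} → {1, 4, 6}.
Read 'y': {1, 4, 6} → {1, 4, 6}.
Read 'y': {1, 4, 6} → {1, 4, 6}.
Read 'y': {1, 4, 6} → {1, 4, 6}.
The final set {1, 4, 6} contains the accepting state 1.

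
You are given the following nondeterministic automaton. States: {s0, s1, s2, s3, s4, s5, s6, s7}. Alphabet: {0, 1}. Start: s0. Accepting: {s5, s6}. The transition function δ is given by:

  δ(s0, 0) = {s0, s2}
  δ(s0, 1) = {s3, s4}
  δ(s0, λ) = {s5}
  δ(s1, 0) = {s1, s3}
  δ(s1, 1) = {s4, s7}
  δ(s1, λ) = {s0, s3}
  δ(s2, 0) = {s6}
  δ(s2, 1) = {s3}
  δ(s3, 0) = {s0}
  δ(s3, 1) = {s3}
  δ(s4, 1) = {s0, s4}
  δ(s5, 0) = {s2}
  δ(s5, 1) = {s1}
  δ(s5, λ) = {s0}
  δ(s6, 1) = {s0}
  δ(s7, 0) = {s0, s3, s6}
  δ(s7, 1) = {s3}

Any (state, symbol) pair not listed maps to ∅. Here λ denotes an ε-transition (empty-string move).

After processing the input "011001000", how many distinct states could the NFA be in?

6

Start: ε-closure({s0}) = {s0, s5}.
Read '0': s0→{s0, s2}, s5→{s2}; union {s0, s2}; ε-closure = {s0, s2, s5}.
Read '1': s0→{s3, s4}, s2→{s3}, s5→{s1}; union {s1, s3, s4}; ε-closure = {s0, s1, s3, s4, s5}.
Read '1': s0→{s3, s4}, s1→{s4, s7}, s3→{s3}, s4→{s0, s4}, s5→{s1}; union {s0, s1, s3, s4, s7}; ε-closure = {s0, s1, s3, s4, s5, s7}.
Read '0': s0→{s0, s2}, s1→{s1, s3}, s3→{s0}, s4→∅, s5→{s2}, s7→{s0, s3, s6}; union {s0, s1, s2, s3, s6}; ε-closure = {s0, s1, s2, s3, s5, s6}.
Read '0': s0→{s0, s2}, s1→{s1, s3}, s2→{s6}, s3→{s0}, s5→{s2}, s6→∅; union {s0, s1, s2, s3, s6}; ε-closure = {s0, s1, s2, s3, s5, s6}.
Read '1': s0→{s3, s4}, s1→{s4, s7}, s2→{s3}, s3→{s3}, s5→{s1}, s6→{s0}; union {s0, s1, s3, s4, s7}; ε-closure = {s0, s1, s3, s4, s5, s7}.
Read '0': s0→{s0, s2}, s1→{s1, s3}, s3→{s0}, s4→∅, s5→{s2}, s7→{s0, s3, s6}; union {s0, s1, s2, s3, s6}; ε-closure = {s0, s1, s2, s3, s5, s6}.
Read '0': s0→{s0, s2}, s1→{s1, s3}, s2→{s6}, s3→{s0}, s5→{s2}, s6→∅; union {s0, s1, s2, s3, s6}; ε-closure = {s0, s1, s2, s3, s5, s6}.
Read '0': s0→{s0, s2}, s1→{s1, s3}, s2→{s6}, s3→{s0}, s5→{s2}, s6→∅; union {s0, s1, s2, s3, s6}; ε-closure = {s0, s1, s2, s3, s5, s6}.
That set has 6 states.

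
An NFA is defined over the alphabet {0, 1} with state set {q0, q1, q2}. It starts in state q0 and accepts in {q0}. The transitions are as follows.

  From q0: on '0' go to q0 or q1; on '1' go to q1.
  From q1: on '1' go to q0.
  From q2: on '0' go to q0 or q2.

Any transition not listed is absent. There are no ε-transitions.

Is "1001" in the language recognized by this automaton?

No

Start in {q0}.
Read '1': q0→{q1}; now {q1}.
Read '0': q1→∅; now ∅.
The set is empty and remains empty for the remaining 2 symbols.
The final set ∅ contains no accepting state.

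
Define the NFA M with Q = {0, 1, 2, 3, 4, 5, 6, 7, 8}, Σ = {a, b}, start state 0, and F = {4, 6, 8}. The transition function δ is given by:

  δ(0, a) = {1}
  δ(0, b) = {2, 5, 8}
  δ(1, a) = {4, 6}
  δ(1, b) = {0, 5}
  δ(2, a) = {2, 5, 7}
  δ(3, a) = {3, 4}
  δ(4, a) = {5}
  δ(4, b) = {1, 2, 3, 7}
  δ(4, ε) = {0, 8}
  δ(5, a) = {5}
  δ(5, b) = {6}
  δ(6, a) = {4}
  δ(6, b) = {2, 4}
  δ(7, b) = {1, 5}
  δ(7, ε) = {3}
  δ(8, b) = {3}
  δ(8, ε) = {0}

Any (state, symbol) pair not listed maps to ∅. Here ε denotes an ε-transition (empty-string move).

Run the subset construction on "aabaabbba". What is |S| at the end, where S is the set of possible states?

9

Start in {0}.
Read 'a': 0→{1}; now {1}.
Read 'a': 1→{4, 6}; union {4, 6}; ε-closure = {0, 4, 6, 8}.
Read 'b': 0→{2, 5, 8}, 4→{1, 2, 3, 7}, 6→{2, 4}, 8→{3}; union {1, 2, 3, 4, 5, 7, 8}; ε-closure = {0, 1, 2, 3, 4, 5, 7, 8}.
Read 'a': 0→{1}, 1→{4, 6}, 2→{2, 5, 7}, 3→{3, 4}, 4→{5}, 5→{5}, 7→∅, 8→∅; union {1, 2, 3, 4, 5, 6, 7}; ε-closure = {0, 1, 2, 3, 4, 5, 6, 7, 8}.
Read 'a': 0→{1}, 1→{4, 6}, 2→{2, 5, 7}, 3→{3, 4}, 4→{5}, 5→{5}, 6→{4}, 7→∅, 8→∅; union {1, 2, 3, 4, 5, 6, 7}; ε-closure = {0, 1, 2, 3, 4, 5, 6, 7, 8}.
Read 'b': 0→{2, 5, 8}, 1→{0, 5}, 2→∅, 3→∅, 4→{1, 2, 3, 7}, 5→{6}, 6→{2, 4}, 7→{1, 5}, 8→{3}; now {0, 1, 2, 3, 4, 5, 6, 7, 8}.
Read 'b': 0→{2, 5, 8}, 1→{0, 5}, 2→∅, 3→∅, 4→{1, 2, 3, 7}, 5→{6}, 6→{2, 4}, 7→{1, 5}, 8→{3}; now {0, 1, 2, 3, 4, 5, 6, 7, 8}.
Read 'b': 0→{2, 5, 8}, 1→{0, 5}, 2→∅, 3→∅, 4→{1, 2, 3, 7}, 5→{6}, 6→{2, 4}, 7→{1, 5}, 8→{3}; now {0, 1, 2, 3, 4, 5, 6, 7, 8}.
Read 'a': 0→{1}, 1→{4, 6}, 2→{2, 5, 7}, 3→{3, 4}, 4→{5}, 5→{5}, 6→{4}, 7→∅, 8→∅; union {1, 2, 3, 4, 5, 6, 7}; ε-closure = {0, 1, 2, 3, 4, 5, 6, 7, 8}.
That set has 9 states.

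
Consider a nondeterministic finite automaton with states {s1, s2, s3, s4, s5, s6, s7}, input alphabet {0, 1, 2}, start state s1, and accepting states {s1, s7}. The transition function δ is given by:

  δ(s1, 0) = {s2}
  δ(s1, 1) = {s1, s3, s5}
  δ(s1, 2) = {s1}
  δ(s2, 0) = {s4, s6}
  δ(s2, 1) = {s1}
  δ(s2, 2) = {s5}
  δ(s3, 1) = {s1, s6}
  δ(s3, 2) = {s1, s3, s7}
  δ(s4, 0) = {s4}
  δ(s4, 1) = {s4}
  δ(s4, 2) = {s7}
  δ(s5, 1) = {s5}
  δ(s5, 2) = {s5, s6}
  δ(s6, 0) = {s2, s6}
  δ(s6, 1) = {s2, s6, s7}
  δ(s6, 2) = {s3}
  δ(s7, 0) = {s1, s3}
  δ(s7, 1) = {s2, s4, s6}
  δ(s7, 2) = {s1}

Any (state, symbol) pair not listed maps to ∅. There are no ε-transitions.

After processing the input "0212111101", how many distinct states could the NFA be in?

Start in {s1}.
Read '0': {s1} → {s2}.
Read '2': {s2} → {s5}.
Read '1': {s5} → {s5}.
Read '2': {s5} → {s5, s6}.
Read '1': {s5, s6} → {s2, s5, s6, s7}.
Read '1': {s2, s5, s6, s7} → {s1, s2, s4, s5, s6, s7}.
Read '1': {s1, s2, s4, s5, s6, s7} → {s1, s2, s3, s4, s5, s6, s7}.
Read '1': {s1, s2, s3, s4, s5, s6, s7} → {s1, s2, s3, s4, s5, s6, s7}.
Read '0': {s1, s2, s3, s4, s5, s6, s7} → {s1, s2, s3, s4, s6}.
Read '1': {s1, s2, s3, s4, s6} → {s1, s2, s3, s4, s5, s6, s7}.
That set has 7 states.

7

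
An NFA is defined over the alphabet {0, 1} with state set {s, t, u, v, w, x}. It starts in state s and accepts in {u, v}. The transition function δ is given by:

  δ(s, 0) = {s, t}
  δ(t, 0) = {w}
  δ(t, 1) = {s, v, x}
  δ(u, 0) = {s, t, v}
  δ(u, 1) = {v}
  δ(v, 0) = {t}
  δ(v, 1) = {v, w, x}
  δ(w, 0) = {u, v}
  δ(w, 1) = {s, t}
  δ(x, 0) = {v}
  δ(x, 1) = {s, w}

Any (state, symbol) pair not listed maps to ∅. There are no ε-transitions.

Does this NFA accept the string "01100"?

Yes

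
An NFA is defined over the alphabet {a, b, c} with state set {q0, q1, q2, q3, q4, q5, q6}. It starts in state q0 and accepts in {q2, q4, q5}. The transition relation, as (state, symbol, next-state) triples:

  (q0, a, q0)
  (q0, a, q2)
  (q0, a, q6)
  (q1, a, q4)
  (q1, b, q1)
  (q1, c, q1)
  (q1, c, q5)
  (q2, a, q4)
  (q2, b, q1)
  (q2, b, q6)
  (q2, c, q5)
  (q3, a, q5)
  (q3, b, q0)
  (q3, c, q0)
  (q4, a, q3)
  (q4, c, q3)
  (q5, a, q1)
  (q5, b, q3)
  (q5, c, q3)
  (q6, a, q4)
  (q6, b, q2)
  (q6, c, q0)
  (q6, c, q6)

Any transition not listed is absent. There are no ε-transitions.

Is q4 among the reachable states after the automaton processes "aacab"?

No

Start in {q0}.
Read 'a': {q0} → {q0, q2, q6}.
Read 'a': {q0, q2, q6} → {q0, q2, q4, q6}.
Read 'c': {q0, q2, q4, q6} → {q0, q3, q5, q6}.
Read 'a': {q0, q3, q5, q6} → {q0, q1, q2, q4, q5, q6}.
Read 'b': {q0, q1, q2, q4, q5, q6} → {q1, q2, q3, q6}.
State q4 is not in {q1, q2, q3, q6}.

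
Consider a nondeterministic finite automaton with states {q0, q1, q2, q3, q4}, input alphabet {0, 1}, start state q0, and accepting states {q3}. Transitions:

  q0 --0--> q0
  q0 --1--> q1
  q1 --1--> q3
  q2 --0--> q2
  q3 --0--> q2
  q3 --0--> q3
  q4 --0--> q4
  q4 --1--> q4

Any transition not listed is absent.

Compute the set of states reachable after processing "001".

{q1}

Start in {q0}.
Read '0': q0→{q0}; now {q0}.
Read '0': q0→{q0}; now {q0}.
Read '1': q0→{q1}; now {q1}.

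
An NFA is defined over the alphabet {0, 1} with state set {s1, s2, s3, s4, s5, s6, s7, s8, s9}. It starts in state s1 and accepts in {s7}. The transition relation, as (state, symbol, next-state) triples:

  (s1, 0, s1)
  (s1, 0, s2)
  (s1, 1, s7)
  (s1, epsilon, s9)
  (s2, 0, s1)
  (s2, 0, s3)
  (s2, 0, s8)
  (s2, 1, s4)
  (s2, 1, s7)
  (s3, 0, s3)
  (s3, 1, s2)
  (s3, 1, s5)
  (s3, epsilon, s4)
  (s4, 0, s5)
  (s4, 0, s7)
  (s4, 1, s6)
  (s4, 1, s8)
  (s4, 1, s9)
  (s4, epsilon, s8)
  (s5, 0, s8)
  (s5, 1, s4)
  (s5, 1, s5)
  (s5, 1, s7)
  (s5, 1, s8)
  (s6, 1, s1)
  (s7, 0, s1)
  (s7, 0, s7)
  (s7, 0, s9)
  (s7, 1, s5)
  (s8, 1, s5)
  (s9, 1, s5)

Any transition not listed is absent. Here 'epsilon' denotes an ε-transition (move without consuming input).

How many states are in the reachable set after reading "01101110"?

Start: ε-closure({s1}) = {s1, s9}.
Read '0': s1→{s1, s2}, s9→∅; union {s1, s2}; ε-closure = {s1, s2, s9}.
Read '1': s1→{s7}, s2→{s4, s7}, s9→{s5}; union {s4, s5, s7}; ε-closure = {s4, s5, s7, s8}.
Read '1': s4→{s6, s8, s9}, s5→{s4, s5, s7, s8}, s7→{s5}, s8→{s5}; now {s4, s5, s6, s7, s8, s9}.
Read '0': s4→{s5, s7}, s5→{s8}, s6→∅, s7→{s1, s7, s9}, s8→∅, s9→∅; now {s1, s5, s7, s8, s9}.
Read '1': s1→{s7}, s5→{s4, s5, s7, s8}, s7→{s5}, s8→{s5}, s9→{s5}; now {s4, s5, s7, s8}.
Read '1': s4→{s6, s8, s9}, s5→{s4, s5, s7, s8}, s7→{s5}, s8→{s5}; now {s4, s5, s6, s7, s8, s9}.
Read '1': s4→{s6, s8, s9}, s5→{s4, s5, s7, s8}, s6→{s1}, s7→{s5}, s8→{s5}, s9→{s5}; now {s1, s4, s5, s6, s7, s8, s9}.
Read '0': s1→{s1, s2}, s4→{s5, s7}, s5→{s8}, s6→∅, s7→{s1, s7, s9}, s8→∅, s9→∅; now {s1, s2, s5, s7, s8, s9}.
That set has 6 states.

6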